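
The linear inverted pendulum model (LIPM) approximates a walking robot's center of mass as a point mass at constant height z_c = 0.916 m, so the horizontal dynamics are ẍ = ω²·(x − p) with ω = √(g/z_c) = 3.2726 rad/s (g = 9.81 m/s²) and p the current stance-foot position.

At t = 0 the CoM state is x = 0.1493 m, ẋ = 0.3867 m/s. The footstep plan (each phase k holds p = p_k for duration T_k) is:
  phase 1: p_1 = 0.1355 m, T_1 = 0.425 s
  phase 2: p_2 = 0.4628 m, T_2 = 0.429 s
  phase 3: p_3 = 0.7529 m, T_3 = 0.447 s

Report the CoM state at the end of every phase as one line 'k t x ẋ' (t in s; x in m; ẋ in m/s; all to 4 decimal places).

phase 1: p=0.1355, T=0.425, ωT=1.390855, cosh=2.133573, sinh=1.884711; start (x,ẋ)=(0.149300, 0.386700) → end (x,ẋ)=(0.387646, 0.910170)
phase 2: p=0.4628, T=0.429, ωT=1.403945, cosh=2.158428, sinh=1.912802; start (x,ẋ)=(0.387646, 0.910170) → end (x,ẋ)=(0.832571, 1.494086)
phase 3: p=0.7529, T=0.447, ωT=1.462852, cosh=2.274917, sinh=2.043342; start (x,ẋ)=(0.832571, 1.494086) → end (x,ẋ)=(1.867022, 3.931688)

1 0.4250 0.3876 0.9102
2 0.8540 0.8326 1.4941
3 1.3010 1.8670 3.9317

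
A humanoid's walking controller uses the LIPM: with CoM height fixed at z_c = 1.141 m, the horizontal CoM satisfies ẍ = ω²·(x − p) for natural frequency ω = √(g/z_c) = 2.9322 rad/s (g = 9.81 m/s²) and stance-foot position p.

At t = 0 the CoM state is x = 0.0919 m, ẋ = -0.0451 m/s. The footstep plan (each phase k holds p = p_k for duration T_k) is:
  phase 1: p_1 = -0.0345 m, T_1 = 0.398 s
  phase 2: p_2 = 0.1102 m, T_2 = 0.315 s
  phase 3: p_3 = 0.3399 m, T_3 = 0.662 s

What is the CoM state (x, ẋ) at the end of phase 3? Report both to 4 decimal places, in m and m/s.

phase 1: p=-0.0345, T=0.398, ωT=1.167016, cosh=1.761843, sinh=1.450548; start (x,ẋ)=(0.091900, -0.045100) → end (x,ẋ)=(0.165886, 0.458158)
phase 2: p=0.1102, T=0.315, ωT=0.923643, cosh=1.457759, sinh=1.060689; start (x,ẋ)=(0.165886, 0.458158) → end (x,ẋ)=(0.357110, 0.841076)
phase 3: p=0.3399, T=0.662, ωT=1.941116, cosh=3.555034, sinh=3.411490; start (x,ẋ)=(0.357110, 0.841076) → end (x,ẋ)=(1.379639, 3.162211)

x = 1.3796, ẋ = 3.1622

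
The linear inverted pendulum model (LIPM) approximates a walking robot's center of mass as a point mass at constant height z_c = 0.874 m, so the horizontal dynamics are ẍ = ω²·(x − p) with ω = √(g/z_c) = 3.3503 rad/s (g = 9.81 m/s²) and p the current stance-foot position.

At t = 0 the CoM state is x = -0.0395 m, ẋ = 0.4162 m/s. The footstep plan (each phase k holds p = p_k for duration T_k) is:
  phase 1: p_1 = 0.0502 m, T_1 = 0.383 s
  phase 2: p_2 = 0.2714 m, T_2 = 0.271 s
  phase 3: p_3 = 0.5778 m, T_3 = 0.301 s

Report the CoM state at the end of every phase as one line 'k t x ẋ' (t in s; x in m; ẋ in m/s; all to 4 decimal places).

1 0.3830 0.0828 0.3080
2 0.6540 0.0951 -0.2118
3 0.9550 -0.2470 -2.2507

phase 1: p=0.0502, T=0.383, ωT=1.283165, cosh=1.942600, sinh=1.665441; start (x,ẋ)=(-0.039500, 0.416200) → end (x,ẋ)=(0.082843, 0.308008)
phase 2: p=0.2714, T=0.271, ωT=0.907931, cosh=1.441273, sinh=1.037915; start (x,ẋ)=(0.082843, 0.308008) → end (x,ẋ)=(0.095058, -0.211751)
phase 3: p=0.5778, T=0.301, ωT=1.008440, cosh=1.553055, sinh=1.188267; start (x,ẋ)=(0.095058, -0.211751) → end (x,ẋ)=(-0.247028, -2.250683)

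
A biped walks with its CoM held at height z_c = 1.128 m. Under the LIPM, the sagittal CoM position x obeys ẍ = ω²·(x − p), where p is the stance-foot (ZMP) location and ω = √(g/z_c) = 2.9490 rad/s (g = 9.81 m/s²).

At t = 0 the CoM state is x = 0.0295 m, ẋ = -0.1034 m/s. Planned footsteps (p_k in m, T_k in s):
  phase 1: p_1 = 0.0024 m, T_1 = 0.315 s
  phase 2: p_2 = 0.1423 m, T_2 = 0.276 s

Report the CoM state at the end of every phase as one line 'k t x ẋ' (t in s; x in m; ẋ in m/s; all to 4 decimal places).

phase 1: p=0.0024, T=0.315, ωT=0.928935, cosh=1.463393, sinh=1.068419; start (x,ẋ)=(0.029500, -0.103400) → end (x,ẋ)=(0.004596, -0.065929)
phase 2: p=0.1423, T=0.276, ωT=0.813924, cosh=1.349931, sinh=0.906815; start (x,ẋ)=(0.004596, -0.065929) → end (x,ẋ)=(-0.063864, -0.457247)

1 0.3150 0.0046 -0.0659
2 0.5910 -0.0639 -0.4572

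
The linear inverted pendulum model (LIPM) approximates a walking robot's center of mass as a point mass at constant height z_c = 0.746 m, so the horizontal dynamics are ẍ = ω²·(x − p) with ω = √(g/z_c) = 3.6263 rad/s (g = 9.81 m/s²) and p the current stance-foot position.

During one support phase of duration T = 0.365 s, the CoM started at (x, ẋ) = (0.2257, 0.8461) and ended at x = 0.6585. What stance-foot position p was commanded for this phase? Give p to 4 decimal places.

p = 0.2004

ωT = 3.6263·0.365 = 1.323600; cosh(ωT) = 2.011548, sinh(ωT) = 1.745372
x(T) = p + (x₀−p)·cosh(ωT) + (ẋ₀/ω)·sinh(ωT) ⇒ p·(1 − cosh) = x(T) − x₀·cosh − (ẋ₀/ω)·sinh
numerator   = 0.6585 − (0.2257)·2.011548 − (0.8461/3.6263)·1.745372 = -0.202742
denominator = 1 − 2.011548 = -1.011548
p = -0.202742 / -1.011548 = 0.2004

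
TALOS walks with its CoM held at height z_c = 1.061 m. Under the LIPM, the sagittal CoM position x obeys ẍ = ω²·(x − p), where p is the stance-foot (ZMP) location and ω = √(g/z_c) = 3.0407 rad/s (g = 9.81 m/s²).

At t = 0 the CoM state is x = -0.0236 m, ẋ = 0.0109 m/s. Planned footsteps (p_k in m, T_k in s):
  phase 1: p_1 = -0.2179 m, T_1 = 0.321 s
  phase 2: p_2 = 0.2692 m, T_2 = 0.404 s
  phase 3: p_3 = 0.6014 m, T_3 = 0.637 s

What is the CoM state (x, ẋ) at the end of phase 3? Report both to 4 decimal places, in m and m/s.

phase 1: p=-0.2179, T=0.321, ωT=0.976065, cosh=1.515391, sinh=1.138600; start (x,ẋ)=(-0.023600, 0.010900) → end (x,ẋ)=(0.080622, 0.689212)
phase 2: p=0.2692, T=0.404, ωT=1.228443, cosh=1.854327, sinh=1.561579; start (x,ẋ)=(0.080622, 0.689212) → end (x,ẋ)=(0.273466, 0.382601)
phase 3: p=0.6014, T=0.637, ωT=1.936926, cosh=3.540769, sinh=3.396623; start (x,ẋ)=(0.273466, 0.382601) → end (x,ẋ)=(-0.132354, -2.032239)

x = -0.1324, ẋ = -2.0322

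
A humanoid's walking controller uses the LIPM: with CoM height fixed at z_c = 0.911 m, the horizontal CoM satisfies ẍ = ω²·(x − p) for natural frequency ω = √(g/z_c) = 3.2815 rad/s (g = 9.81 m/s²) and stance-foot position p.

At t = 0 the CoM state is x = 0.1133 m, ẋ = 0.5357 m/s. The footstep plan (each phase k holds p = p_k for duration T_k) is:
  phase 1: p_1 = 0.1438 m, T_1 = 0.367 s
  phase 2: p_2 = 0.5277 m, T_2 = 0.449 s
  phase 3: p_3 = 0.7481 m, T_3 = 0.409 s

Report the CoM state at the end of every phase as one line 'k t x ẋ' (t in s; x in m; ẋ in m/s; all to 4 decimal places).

phase 1: p=0.1438, T=0.367, ωT=1.204310, cosh=1.817179, sinh=1.517280; start (x,ẋ)=(0.113300, 0.535700) → end (x,ẋ)=(0.336070, 0.821605)
phase 2: p=0.5277, T=0.449, ωT=1.473394, cosh=2.296583, sinh=2.067436; start (x,ẋ)=(0.336070, 0.821605) → end (x,ẋ)=(0.605239, 0.586808)
phase 3: p=0.7481, T=0.409, ωT=1.342133, cosh=2.044244, sinh=1.782956; start (x,ẋ)=(0.605239, 0.586808) → end (x,ẋ)=(0.774891, 0.363732)

1 0.3670 0.3361 0.8216
2 0.8160 0.6052 0.5868
3 1.2250 0.7749 0.3637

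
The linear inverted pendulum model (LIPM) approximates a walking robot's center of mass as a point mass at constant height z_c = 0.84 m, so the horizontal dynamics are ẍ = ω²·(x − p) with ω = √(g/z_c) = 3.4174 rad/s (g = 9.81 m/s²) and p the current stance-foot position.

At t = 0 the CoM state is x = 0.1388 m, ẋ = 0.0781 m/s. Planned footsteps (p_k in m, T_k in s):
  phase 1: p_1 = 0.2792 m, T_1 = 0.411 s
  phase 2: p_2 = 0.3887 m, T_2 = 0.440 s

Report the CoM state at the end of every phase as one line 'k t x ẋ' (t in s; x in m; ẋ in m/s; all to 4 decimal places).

phase 1: p=0.2792, T=0.411, ωT=1.404551, cosh=2.159588, sinh=1.914111; start (x,ẋ)=(0.138800, 0.078100) → end (x,ẋ)=(0.019738, -0.749732)
phase 2: p=0.3887, T=0.440, ωT=1.503656, cosh=2.360210, sinh=2.137894; start (x,ẋ)=(0.019738, -0.749732) → end (x,ẋ)=(-0.951153, -4.465175)

1 0.4110 0.0197 -0.7497
2 0.8510 -0.9512 -4.4652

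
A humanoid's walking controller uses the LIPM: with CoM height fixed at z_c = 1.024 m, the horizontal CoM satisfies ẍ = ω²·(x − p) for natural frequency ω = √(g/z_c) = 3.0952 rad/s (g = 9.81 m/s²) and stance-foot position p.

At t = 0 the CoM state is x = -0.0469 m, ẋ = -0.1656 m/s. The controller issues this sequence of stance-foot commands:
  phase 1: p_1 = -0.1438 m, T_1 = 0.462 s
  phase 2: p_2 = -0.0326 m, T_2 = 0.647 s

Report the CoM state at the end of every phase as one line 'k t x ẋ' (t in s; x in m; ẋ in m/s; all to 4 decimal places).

phase 1: p=-0.1438, T=0.462, ωT=1.429982, cosh=2.208969, sinh=1.969656; start (x,ẋ)=(-0.046900, -0.165600) → end (x,ẋ)=(-0.035132, 0.224944)
phase 2: p=-0.0326, T=0.647, ωT=2.002594, cosh=3.771618, sinh=3.636633; start (x,ẋ)=(-0.035132, 0.224944) → end (x,ẋ)=(0.222143, 0.819903)

1 0.4620 -0.0351 0.2249
2 1.1090 0.2221 0.8199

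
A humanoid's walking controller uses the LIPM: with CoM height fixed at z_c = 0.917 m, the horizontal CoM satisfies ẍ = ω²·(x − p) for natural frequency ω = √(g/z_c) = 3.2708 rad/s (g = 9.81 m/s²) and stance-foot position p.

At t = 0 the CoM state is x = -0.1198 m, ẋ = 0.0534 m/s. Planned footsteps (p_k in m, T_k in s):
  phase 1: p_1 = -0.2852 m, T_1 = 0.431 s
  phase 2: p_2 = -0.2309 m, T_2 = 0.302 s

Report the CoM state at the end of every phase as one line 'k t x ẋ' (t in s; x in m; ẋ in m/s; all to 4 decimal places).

phase 1: p=-0.2852, T=0.431, ωT=1.409715, cosh=2.169500, sinh=1.925287; start (x,ẋ)=(-0.119800, 0.053400) → end (x,ẋ)=(0.105068, 1.157413)
phase 2: p=-0.2309, T=0.302, ωT=0.987782, cosh=1.528836, sinh=1.156434; start (x,ẋ)=(0.105068, 1.157413) → end (x,ẋ)=(0.691959, 3.040283)

1 0.4310 0.1051 1.1574
2 0.7330 0.6920 3.0403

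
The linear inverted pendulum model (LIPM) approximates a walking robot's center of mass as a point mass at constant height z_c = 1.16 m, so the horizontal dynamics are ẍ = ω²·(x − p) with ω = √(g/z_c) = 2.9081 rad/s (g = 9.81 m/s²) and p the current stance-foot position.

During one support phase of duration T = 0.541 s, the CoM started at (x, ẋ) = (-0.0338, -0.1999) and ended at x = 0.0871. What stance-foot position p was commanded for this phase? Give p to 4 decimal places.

ωT = 2.9081·0.541 = 1.573282; cosh(ωT) = 2.514907, sinh(ωT) = 2.307543
x(T) = p + (x₀−p)·cosh(ωT) + (ẋ₀/ω)·sinh(ωT) ⇒ p·(1 − cosh) = x(T) − x₀·cosh − (ẋ₀/ω)·sinh
numerator   = 0.0871 − (-0.0338)·2.514907 − (-0.1999/2.9081)·2.307543 = 0.330722
denominator = 1 − 2.514907 = -1.514907
p = 0.330722 / -1.514907 = -0.2183

p = -0.2183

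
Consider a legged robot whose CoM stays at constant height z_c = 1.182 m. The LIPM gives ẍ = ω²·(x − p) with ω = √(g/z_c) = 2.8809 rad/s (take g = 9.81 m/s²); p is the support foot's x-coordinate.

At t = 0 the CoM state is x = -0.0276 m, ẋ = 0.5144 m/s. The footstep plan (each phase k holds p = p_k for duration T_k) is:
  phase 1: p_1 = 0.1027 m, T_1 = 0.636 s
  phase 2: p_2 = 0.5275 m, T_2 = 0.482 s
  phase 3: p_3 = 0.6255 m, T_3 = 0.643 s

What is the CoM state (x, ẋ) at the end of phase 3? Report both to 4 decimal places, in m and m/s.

phase 1: p=0.1027, T=0.636, ωT=1.832252, cosh=3.203998, sinh=3.043946; start (x,ẋ)=(-0.027600, 0.514400) → end (x,ẋ)=(0.228732, 0.505497)
phase 2: p=0.5275, T=0.482, ωT=1.388594, cosh=2.129317, sinh=1.879891; start (x,ẋ)=(0.228732, 0.505497) → end (x,ẋ)=(0.221182, -0.541701)
phase 3: p=0.6255, T=0.643, ωT=1.852419, cosh=3.266039, sinh=3.109182; start (x,ẋ)=(0.221182, -0.541701) → end (x,ẋ)=(-1.279642, -5.390787)

x = -1.2796, ẋ = -5.3908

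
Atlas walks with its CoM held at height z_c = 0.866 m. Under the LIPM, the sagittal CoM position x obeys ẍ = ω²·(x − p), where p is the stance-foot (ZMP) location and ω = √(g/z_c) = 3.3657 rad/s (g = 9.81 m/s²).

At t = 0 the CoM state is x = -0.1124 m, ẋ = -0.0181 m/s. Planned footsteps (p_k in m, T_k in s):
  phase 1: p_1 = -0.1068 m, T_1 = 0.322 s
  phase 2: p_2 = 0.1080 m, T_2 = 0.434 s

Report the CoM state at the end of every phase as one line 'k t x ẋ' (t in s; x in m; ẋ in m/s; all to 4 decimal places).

1 0.3220 -0.1231 -0.0545
2 0.7560 -0.4496 -1.7090

phase 1: p=-0.1068, T=0.322, ωT=1.083755, cosh=1.647041, sinh=1.308718; start (x,ẋ)=(-0.112400, -0.018100) → end (x,ẋ)=(-0.123061, -0.054478)
phase 2: p=0.1080, T=0.434, ωT=1.460714, cosh=2.270552, sinh=2.038482; start (x,ẋ)=(-0.123061, -0.054478) → end (x,ẋ)=(-0.449632, -1.708989)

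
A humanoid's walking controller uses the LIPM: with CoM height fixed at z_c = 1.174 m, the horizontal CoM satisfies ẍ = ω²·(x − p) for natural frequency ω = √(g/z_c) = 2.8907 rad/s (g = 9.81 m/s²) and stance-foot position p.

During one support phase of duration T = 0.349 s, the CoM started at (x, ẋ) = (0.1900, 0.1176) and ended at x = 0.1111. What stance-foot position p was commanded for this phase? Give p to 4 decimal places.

ωT = 2.8907·0.349 = 1.008854; cosh(ωT) = 1.553547, sinh(ωT) = 1.188910
x(T) = p + (x₀−p)·cosh(ωT) + (ẋ₀/ω)·sinh(ωT) ⇒ p·(1 − cosh) = x(T) − x₀·cosh − (ẋ₀/ω)·sinh
numerator   = 0.1111 − (0.1900)·1.553547 − (0.1176/2.8907)·1.188910 = -0.232441
denominator = 1 − 1.553547 = -0.553547
p = -0.232441 / -0.553547 = 0.4199

p = 0.4199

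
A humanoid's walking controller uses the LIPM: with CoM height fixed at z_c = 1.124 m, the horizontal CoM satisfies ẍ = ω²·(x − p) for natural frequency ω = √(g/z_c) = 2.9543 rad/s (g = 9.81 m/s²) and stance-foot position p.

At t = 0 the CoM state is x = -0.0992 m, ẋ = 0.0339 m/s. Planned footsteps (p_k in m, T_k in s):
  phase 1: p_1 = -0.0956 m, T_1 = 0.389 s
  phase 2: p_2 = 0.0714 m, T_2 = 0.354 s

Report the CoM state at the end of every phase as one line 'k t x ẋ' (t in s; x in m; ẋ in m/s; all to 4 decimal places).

1 0.3890 -0.0856 0.0438
2 0.7430 -0.1610 -0.5084

phase 1: p=-0.0956, T=0.389, ωT=1.149223, cosh=1.736311, sinh=1.419428; start (x,ẋ)=(-0.099200, 0.033900) → end (x,ẋ)=(-0.085563, 0.043765)
phase 2: p=0.0714, T=0.354, ωT=1.045822, cosh=1.598570, sinh=1.247167; start (x,ẋ)=(-0.085563, 0.043765) → end (x,ẋ)=(-0.161041, -0.508371)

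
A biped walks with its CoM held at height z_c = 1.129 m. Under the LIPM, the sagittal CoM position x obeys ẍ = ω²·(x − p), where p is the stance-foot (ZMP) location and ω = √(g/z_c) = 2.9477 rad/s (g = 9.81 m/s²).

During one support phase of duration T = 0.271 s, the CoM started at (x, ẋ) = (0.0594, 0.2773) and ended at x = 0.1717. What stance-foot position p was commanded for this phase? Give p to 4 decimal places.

ωT = 2.9477·0.271 = 0.798827; cosh(ωT) = 1.336394, sinh(ωT) = 0.886537
x(T) = p + (x₀−p)·cosh(ωT) + (ẋ₀/ω)·sinh(ωT) ⇒ p·(1 − cosh) = x(T) − x₀·cosh − (ẋ₀/ω)·sinh
numerator   = 0.1717 − (0.0594)·1.336394 − (0.2773/2.9477)·0.886537 = 0.008919
denominator = 1 − 1.336394 = -0.336394
p = 0.008919 / -0.336394 = -0.0265

p = -0.0265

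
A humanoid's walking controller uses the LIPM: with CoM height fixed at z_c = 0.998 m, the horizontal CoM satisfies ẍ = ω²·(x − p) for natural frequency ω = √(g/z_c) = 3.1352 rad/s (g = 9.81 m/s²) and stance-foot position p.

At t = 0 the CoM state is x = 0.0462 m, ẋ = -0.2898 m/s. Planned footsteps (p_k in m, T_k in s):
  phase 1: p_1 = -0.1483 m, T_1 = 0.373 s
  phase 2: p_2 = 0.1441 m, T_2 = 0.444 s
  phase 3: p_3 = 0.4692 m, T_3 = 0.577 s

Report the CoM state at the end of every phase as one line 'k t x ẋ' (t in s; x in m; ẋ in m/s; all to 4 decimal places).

1 0.3730 0.0606 0.3755
2 0.8170 0.1918 0.3079
3 1.3940 -0.1085 -1.6183

phase 1: p=-0.1483, T=0.373, ωT=1.169430, cosh=1.765350, sinh=1.454806; start (x,ẋ)=(0.046200, -0.289800) → end (x,ẋ)=(0.060587, 0.375537)
phase 2: p=0.1441, T=0.444, ωT=1.392029, cosh=2.135787, sinh=1.887217; start (x,ẋ)=(0.060587, 0.375537) → end (x,ẋ)=(0.191786, 0.307935)
phase 3: p=0.4692, T=0.577, ωT=1.809010, cosh=3.134110, sinh=2.970294; start (x,ẋ)=(0.191786, 0.307935) → end (x,ẋ)=(-0.108510, -1.618312)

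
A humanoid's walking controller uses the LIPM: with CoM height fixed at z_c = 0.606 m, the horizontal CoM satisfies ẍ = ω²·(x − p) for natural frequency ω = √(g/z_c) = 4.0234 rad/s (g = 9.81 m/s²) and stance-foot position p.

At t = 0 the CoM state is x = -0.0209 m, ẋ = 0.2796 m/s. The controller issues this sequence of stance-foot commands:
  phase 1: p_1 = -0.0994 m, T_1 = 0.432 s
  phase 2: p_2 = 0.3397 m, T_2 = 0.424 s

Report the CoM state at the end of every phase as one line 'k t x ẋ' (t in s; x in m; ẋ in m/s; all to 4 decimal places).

phase 1: p=-0.0994, T=0.432, ωT=1.738109, cosh=2.931216, sinh=2.755363; start (x,ẋ)=(-0.020900, 0.279600) → end (x,ẋ)=(0.322180, 1.689813)
phase 2: p=0.3397, T=0.424, ωT=1.705922, cosh=2.844032, sinh=2.662427; start (x,ẋ)=(0.322180, 1.689813) → end (x,ẋ)=(1.408082, 4.618209)

1 0.4320 0.3222 1.6898
2 0.8560 1.4081 4.6182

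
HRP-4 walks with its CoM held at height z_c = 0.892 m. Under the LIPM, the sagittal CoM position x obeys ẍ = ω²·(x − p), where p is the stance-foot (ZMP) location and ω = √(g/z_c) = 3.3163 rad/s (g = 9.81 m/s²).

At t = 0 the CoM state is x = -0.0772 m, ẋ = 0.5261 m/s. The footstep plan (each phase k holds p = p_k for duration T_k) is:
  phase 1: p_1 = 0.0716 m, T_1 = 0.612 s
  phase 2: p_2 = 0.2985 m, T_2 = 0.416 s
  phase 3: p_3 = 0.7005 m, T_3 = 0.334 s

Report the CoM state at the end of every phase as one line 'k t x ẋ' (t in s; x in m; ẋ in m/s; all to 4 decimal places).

phase 1: p=0.0716, T=0.612, ωT=2.029576, cosh=3.871123, sinh=3.739732; start (x,ẋ)=(-0.077200, 0.526100) → end (x,ẋ)=(0.088850, 0.191169)
phase 2: p=0.2985, T=0.416, ωT=1.379581, cosh=2.112460, sinh=1.860776; start (x,ẋ)=(0.088850, 0.191169) → end (x,ẋ)=(-0.037111, -0.889887)
phase 3: p=0.7005, T=0.334, ωT=1.107644, cosh=1.678777, sinh=1.348441; start (x,ẋ)=(-0.037111, -0.889887) → end (x,ẋ)=(-0.899622, -4.792398)

1 0.6120 0.0889 0.1912
2 1.0280 -0.0371 -0.8899
3 1.3620 -0.8996 -4.7924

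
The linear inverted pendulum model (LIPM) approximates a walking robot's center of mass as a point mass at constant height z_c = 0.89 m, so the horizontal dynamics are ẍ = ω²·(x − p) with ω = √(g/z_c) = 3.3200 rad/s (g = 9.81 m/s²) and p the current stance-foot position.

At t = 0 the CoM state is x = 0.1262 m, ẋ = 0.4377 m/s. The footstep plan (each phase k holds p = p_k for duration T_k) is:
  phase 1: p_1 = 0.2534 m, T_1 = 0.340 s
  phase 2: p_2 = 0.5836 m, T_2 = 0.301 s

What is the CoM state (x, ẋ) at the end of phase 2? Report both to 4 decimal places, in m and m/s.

x = 0.0784, ẋ = -1.1713

phase 1: p=0.2534, T=0.340, ωT=1.128800, cosh=1.707683, sinh=1.384261; start (x,ẋ)=(0.126200, 0.437700) → end (x,ẋ)=(0.218680, 0.162874)
phase 2: p=0.5836, T=0.301, ωT=0.999320, cosh=1.542282, sinh=1.174152; start (x,ẋ)=(0.218680, 0.162874) → end (x,ẋ)=(0.078393, -1.171328)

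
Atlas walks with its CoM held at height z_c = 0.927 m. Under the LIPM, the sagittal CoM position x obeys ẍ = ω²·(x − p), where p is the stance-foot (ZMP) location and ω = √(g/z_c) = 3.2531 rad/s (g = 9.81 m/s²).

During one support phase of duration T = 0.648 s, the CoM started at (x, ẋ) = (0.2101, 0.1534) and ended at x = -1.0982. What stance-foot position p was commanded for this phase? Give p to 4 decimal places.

p = 0.6821

ωT = 3.2531·0.648 = 2.108009; cosh(ωT) = 4.176657, sinh(ωT) = 4.055177
x(T) = p + (x₀−p)·cosh(ωT) + (ẋ₀/ω)·sinh(ωT) ⇒ p·(1 − cosh) = x(T) − x₀·cosh − (ẋ₀/ω)·sinh
numerator   = -1.0982 − (0.2101)·4.176657 − (0.1534/3.2531)·4.055177 = -2.166938
denominator = 1 − 4.176657 = -3.176657
p = -2.166938 / -3.176657 = 0.6821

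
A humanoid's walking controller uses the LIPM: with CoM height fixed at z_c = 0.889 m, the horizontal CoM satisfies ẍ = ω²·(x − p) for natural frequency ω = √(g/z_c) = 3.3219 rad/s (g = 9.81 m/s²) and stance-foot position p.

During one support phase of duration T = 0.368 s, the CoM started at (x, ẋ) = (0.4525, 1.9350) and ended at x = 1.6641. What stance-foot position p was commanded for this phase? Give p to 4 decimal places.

ωT = 3.3219·0.368 = 1.222459; cosh(ωT) = 1.845016, sinh(ωT) = 1.550511
x(T) = p + (x₀−p)·cosh(ωT) + (ẋ₀/ω)·sinh(ωT) ⇒ p·(1 − cosh) = x(T) − x₀·cosh − (ẋ₀/ω)·sinh
numerator   = 1.6641 − (0.4525)·1.845016 − (1.9350/3.3219)·1.550511 = -0.073940
denominator = 1 − 1.845016 = -0.845016
p = -0.073940 / -0.845016 = 0.0875

p = 0.0875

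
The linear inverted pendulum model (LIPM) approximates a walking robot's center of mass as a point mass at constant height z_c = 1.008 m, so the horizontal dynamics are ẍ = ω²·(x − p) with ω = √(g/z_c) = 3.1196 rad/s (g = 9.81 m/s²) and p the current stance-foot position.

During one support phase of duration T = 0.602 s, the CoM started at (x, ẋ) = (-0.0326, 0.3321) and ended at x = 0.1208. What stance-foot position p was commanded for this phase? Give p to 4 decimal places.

ωT = 3.1196·0.602 = 1.877999; cosh(ωT) = 3.346651, sinh(ωT) = 3.193755
x(T) = p + (x₀−p)·cosh(ωT) + (ẋ₀/ω)·sinh(ωT) ⇒ p·(1 − cosh) = x(T) − x₀·cosh − (ẋ₀/ω)·sinh
numerator   = 0.1208 − (-0.0326)·3.346651 − (0.3321/3.1196)·3.193755 = -0.110093
denominator = 1 − 3.346651 = -2.346651
p = -0.110093 / -2.346651 = 0.0469

p = 0.0469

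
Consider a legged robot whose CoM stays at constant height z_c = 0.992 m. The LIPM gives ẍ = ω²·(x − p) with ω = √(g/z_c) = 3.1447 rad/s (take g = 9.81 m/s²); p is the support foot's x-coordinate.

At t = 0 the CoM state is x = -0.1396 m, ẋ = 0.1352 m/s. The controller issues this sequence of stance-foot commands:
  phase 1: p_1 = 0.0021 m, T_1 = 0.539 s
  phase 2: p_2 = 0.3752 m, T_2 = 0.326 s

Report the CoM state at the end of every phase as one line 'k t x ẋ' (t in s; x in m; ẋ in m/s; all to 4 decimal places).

phase 1: p=0.0021, T=0.539, ωT=1.694993, cosh=2.815105, sinh=2.631505; start (x,ẋ)=(-0.139600, 0.135200) → end (x,ẋ)=(-0.283664, -0.792007)
phase 2: p=0.3752, T=0.326, ωT=1.025172, cosh=1.573155, sinh=1.214420; start (x,ẋ)=(-0.283664, -0.792007) → end (x,ẋ)=(-0.967153, -3.762144)

1 0.5390 -0.2837 -0.7920
2 0.8650 -0.9672 -3.7621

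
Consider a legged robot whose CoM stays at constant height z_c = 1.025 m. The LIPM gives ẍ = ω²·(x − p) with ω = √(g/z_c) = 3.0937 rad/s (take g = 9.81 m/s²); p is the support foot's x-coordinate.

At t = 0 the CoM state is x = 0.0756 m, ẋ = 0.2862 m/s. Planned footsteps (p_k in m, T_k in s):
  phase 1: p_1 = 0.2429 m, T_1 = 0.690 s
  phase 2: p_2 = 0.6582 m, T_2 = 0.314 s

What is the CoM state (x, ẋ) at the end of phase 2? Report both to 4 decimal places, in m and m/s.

phase 1: p=0.2429, T=0.690, ωT=2.134653, cosh=4.286199, sinh=4.167913; start (x,ẋ)=(0.075600, 0.286200) → end (x,ẋ)=(-0.088605, -0.930502)
phase 2: p=0.6582, T=0.314, ωT=0.971422, cosh=1.510121, sinh=1.131577; start (x,ẋ)=(-0.088605, -0.930502) → end (x,ẋ)=(-0.809914, -4.019554)

x = -0.8099, ẋ = -4.0196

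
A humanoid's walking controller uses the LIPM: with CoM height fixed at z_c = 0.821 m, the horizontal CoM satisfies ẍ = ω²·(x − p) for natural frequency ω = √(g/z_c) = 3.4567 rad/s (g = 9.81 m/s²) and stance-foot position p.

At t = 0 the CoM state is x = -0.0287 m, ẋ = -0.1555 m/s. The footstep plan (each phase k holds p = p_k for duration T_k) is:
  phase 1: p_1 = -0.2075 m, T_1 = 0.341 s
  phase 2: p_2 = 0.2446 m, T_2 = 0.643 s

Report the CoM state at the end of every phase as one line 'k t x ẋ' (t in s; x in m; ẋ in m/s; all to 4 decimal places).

1 0.3410 0.0444 0.6327
2 0.9840 0.1446 -0.2022

phase 1: p=-0.2075, T=0.341, ωT=1.178735, cosh=1.778963, sinh=1.471296; start (x,ẋ)=(-0.028700, -0.155500) → end (x,ẋ)=(0.044392, 0.632717)
phase 2: p=0.2446, T=0.643, ωT=2.222658, cosh=4.670079, sinh=4.561758; start (x,ẋ)=(0.044392, 0.632717) → end (x,ẋ)=(0.144602, -0.202162)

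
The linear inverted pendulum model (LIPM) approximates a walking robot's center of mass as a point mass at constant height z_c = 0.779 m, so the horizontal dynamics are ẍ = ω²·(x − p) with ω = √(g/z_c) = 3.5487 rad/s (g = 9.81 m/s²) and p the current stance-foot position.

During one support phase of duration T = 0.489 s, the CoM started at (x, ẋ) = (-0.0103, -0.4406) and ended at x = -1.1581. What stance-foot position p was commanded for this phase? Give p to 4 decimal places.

ωT = 3.5487·0.489 = 1.735314; cosh(ωT) = 2.923527, sinh(ωT) = 2.747183
x(T) = p + (x₀−p)·cosh(ωT) + (ẋ₀/ω)·sinh(ωT) ⇒ p·(1 − cosh) = x(T) − x₀·cosh − (ẋ₀/ω)·sinh
numerator   = -1.1581 − (-0.0103)·2.923527 − (-0.4406/3.5487)·2.747183 = -0.786903
denominator = 1 − 2.923527 = -1.923527
p = -0.786903 / -1.923527 = 0.4091

p = 0.4091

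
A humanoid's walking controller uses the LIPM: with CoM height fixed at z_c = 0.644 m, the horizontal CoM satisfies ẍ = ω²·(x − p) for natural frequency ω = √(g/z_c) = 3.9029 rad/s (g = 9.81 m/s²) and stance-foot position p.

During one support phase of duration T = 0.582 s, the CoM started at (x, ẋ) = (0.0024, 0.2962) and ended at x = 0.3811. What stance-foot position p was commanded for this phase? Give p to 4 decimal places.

ωT = 3.9029·0.582 = 2.271488; cosh(ωT) = 4.898486, sinh(ωT) = 4.795327
x(T) = p + (x₀−p)·cosh(ωT) + (ẋ₀/ω)·sinh(ωT) ⇒ p·(1 − cosh) = x(T) − x₀·cosh − (ẋ₀/ω)·sinh
numerator   = 0.3811 − (0.0024)·4.898486 − (0.2962/3.9029)·4.795327 = 0.005415
denominator = 1 − 4.898486 = -3.898486
p = 0.005415 / -3.898486 = -0.0014

p = -0.0014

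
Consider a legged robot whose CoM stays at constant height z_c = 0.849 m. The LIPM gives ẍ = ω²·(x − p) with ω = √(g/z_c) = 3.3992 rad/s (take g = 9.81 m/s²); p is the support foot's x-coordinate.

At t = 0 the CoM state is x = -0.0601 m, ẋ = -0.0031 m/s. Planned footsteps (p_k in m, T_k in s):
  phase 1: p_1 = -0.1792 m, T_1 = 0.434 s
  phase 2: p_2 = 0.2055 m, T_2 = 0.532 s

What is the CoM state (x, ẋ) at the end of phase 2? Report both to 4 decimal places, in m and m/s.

phase 1: p=-0.1792, T=0.434, ωT=1.475253, cosh=2.300431, sinh=2.071710; start (x,ẋ)=(-0.060100, -0.003100) → end (x,ẋ)=(0.092892, 0.831590)
phase 2: p=0.2055, T=0.532, ωT=1.808374, cosh=3.132221, sinh=2.968301; start (x,ẋ)=(0.092892, 0.831590) → end (x,ẋ)=(0.578960, 1.468524)

x = 0.5790, ẋ = 1.4685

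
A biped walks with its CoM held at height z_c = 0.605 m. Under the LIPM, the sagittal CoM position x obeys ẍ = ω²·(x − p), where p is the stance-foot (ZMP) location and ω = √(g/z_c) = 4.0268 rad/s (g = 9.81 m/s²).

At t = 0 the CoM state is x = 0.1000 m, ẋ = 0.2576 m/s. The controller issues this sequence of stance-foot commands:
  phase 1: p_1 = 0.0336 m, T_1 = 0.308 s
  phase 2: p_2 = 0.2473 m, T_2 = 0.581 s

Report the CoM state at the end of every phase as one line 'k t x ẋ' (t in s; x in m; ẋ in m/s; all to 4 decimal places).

1 0.3080 0.2593 0.9059
2 0.8890 1.4663 4.9914

phase 1: p=0.0336, T=0.308, ωT=1.240254, cosh=1.872902, sinh=1.583591; start (x,ẋ)=(0.100000, 0.257600) → end (x,ẋ)=(0.259265, 0.905879)
phase 2: p=0.2473, T=0.581, ωT=2.339571, cosh=5.236575, sinh=5.140206; start (x,ẋ)=(0.259265, 0.905879) → end (x,ẋ)=(1.466311, 4.991368)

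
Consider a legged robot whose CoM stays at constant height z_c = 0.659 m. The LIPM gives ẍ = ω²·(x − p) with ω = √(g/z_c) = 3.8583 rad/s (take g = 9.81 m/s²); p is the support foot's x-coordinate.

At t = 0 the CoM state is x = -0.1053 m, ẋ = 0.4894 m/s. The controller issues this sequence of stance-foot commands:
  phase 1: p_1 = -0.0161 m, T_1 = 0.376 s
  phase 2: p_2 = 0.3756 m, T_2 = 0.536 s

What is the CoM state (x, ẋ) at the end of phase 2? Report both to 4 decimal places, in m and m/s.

phase 1: p=-0.0161, T=0.376, ωT=1.450721, cosh=2.250295, sinh=2.015894; start (x,ẋ)=(-0.105300, 0.489400) → end (x,ẋ)=(0.038877, 0.407504)
phase 2: p=0.3756, T=0.536, ωT=2.068049, cosh=4.017904, sinh=3.891472; start (x,ẋ)=(0.038877, 0.407504) → end (x,ẋ)=(-0.566315, -3.418412)

x = -0.5663, ẋ = -3.4184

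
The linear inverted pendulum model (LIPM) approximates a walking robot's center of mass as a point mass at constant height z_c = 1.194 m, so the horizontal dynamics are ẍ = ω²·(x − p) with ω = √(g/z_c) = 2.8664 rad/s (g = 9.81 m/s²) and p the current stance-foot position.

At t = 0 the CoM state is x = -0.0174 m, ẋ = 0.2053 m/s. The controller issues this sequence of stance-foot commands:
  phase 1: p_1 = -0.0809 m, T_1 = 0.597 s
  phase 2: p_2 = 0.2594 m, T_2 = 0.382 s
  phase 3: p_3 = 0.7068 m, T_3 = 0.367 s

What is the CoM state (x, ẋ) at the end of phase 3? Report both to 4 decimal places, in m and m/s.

x = 1.7129, ẋ = 3.4463

phase 1: p=-0.0809, T=0.597, ωT=1.711241, cosh=2.858234, sinh=2.677592; start (x,ẋ)=(-0.017400, 0.205300) → end (x,ẋ)=(0.292375, 1.074161)
phase 2: p=0.2594, T=0.382, ωT=1.094965, cosh=1.661814, sinh=1.327263; start (x,ẋ)=(0.292375, 1.074161) → end (x,ẋ)=(0.811580, 1.910508)
phase 3: p=0.7068, T=0.367, ωT=1.051969, cosh=1.606266, sinh=1.257017; start (x,ẋ)=(0.811580, 1.910508) → end (x,ẋ)=(1.712929, 3.446318)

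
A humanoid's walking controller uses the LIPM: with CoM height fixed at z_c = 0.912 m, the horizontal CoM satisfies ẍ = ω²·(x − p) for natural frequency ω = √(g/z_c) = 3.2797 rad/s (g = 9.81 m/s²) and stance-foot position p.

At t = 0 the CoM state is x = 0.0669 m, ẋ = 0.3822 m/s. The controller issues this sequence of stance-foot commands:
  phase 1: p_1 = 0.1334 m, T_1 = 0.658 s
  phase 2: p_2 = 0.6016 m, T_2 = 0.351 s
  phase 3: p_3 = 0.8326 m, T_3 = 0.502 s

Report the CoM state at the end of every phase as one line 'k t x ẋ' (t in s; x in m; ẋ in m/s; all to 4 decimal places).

phase 1: p=0.1334, T=0.658, ωT=2.158043, cosh=4.384866, sinh=4.269315; start (x,ẋ)=(0.066900, 0.382200) → end (x,ẋ)=(0.339331, 0.744758)
phase 2: p=0.6016, T=0.351, ωT=1.151175, cosh=1.739085, sinh=1.422820; start (x,ẋ)=(0.339331, 0.744758) → end (x,ẋ)=(0.468588, 0.071341)
phase 3: p=0.8326, T=0.502, ωT=1.646409, cosh=2.690529, sinh=2.497788; start (x,ẋ)=(0.468588, 0.071341) → end (x,ẋ)=(-0.092453, -2.790041)

1 0.6580 0.3393 0.7448
2 1.0090 0.4686 0.0713
3 1.5110 -0.0925 -2.7900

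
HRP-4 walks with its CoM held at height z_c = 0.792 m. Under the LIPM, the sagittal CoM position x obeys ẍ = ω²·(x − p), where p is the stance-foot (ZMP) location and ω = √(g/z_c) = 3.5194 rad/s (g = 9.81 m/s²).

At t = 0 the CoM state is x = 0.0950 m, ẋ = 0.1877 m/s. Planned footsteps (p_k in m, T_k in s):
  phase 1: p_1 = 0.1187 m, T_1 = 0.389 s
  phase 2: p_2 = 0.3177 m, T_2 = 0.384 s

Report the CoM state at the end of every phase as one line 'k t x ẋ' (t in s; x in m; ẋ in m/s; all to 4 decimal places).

1 0.3890 0.1672 0.2395
2 0.7730 0.1301 -0.4612

phase 1: p=0.1187, T=0.389, ωT=1.369047, cosh=2.092975, sinh=1.838626; start (x,ẋ)=(0.095000, 0.187700) → end (x,ẋ)=(0.167156, 0.239492)
phase 2: p=0.3177, T=0.384, ωT=1.351450, cosh=2.060943, sinh=1.802078; start (x,ẋ)=(0.167156, 0.239492) → end (x,ẋ)=(0.130067, -0.461207)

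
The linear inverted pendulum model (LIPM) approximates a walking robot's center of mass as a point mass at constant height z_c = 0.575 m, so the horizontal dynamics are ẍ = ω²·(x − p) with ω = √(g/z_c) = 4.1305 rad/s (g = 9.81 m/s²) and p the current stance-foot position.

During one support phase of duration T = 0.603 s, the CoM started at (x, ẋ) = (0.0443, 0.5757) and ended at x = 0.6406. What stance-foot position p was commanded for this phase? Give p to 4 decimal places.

p = 0.0914

ωT = 4.1305·0.603 = 2.490691; cosh(ωT) = 6.076236, sinh(ωT) = 5.993383
x(T) = p + (x₀−p)·cosh(ωT) + (ẋ₀/ω)·sinh(ωT) ⇒ p·(1 − cosh) = x(T) − x₀·cosh − (ẋ₀/ω)·sinh
numerator   = 0.6406 − (0.0443)·6.076236 − (0.5757/4.1305)·5.993383 = -0.463922
denominator = 1 − 6.076236 = -5.076236
p = -0.463922 / -5.076236 = 0.0914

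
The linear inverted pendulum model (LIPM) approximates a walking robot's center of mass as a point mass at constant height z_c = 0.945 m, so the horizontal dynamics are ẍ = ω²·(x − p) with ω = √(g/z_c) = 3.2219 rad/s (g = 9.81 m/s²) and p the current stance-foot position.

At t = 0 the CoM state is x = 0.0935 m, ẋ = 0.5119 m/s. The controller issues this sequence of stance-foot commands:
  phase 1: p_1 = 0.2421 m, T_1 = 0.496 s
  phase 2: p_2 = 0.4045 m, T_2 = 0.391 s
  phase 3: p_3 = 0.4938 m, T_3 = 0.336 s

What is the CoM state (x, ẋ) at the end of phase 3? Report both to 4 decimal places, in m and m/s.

x = -0.2444, ẋ = -2.2115

phase 1: p=0.2421, T=0.496, ωT=1.598062, cosh=2.572866, sinh=2.370578; start (x,ẋ)=(0.093500, 0.511900) → end (x,ẋ)=(0.236413, 0.182078)
phase 2: p=0.4045, T=0.391, ωT=1.259763, cosh=1.904153, sinh=1.620432; start (x,ẋ)=(0.236413, 0.182078) → end (x,ẋ)=(0.176011, -0.530856)
phase 3: p=0.4938, T=0.336, ωT=1.082558, cosh=1.645475, sinh=1.306748; start (x,ẋ)=(0.176011, -0.530856) → end (x,ẋ)=(-0.244420, -2.211468)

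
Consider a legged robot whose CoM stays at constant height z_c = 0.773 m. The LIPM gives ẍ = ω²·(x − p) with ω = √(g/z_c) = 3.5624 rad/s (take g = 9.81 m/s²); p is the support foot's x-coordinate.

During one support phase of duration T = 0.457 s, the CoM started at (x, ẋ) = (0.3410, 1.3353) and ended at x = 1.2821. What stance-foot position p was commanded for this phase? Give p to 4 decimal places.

ωT = 3.5624·0.457 = 1.628017; cosh(ωT) = 2.645041, sinh(ωT) = 2.448722
x(T) = p + (x₀−p)·cosh(ωT) + (ẋ₀/ω)·sinh(ωT) ⇒ p·(1 − cosh) = x(T) − x₀·cosh − (ẋ₀/ω)·sinh
numerator   = 1.2821 − (0.3410)·2.645041 − (1.3353/3.5624)·2.448722 = -0.537717
denominator = 1 − 2.645041 = -1.645041
p = -0.537717 / -1.645041 = 0.3269

p = 0.3269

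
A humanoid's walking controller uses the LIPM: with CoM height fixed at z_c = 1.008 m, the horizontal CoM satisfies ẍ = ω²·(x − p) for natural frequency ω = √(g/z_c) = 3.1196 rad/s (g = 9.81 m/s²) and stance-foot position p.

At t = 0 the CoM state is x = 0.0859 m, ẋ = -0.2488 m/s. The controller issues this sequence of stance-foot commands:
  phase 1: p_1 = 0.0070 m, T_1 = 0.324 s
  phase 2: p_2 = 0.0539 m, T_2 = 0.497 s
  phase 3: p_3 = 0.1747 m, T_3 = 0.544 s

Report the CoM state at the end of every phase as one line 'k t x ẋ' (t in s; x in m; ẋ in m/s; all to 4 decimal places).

phase 1: p=0.0070, T=0.324, ωT=1.010750, cosh=1.555804, sinh=1.191858; start (x,ẋ)=(0.085900, -0.248800) → end (x,ẋ)=(0.034698, -0.093724)
phase 2: p=0.0539, T=0.497, ωT=1.550441, cosh=2.462852, sinh=2.250697; start (x,ẋ)=(0.034698, -0.093724) → end (x,ẋ)=(-0.061012, -0.365654)
phase 3: p=0.1747, T=0.544, ωT=1.697062, cosh=2.820556, sinh=2.637335; start (x,ẋ)=(-0.061012, -0.365654) → end (x,ẋ)=(-0.799265, -2.970648)

1 0.3240 0.0347 -0.0937
2 0.8210 -0.0610 -0.3657
3 1.3650 -0.7993 -2.9706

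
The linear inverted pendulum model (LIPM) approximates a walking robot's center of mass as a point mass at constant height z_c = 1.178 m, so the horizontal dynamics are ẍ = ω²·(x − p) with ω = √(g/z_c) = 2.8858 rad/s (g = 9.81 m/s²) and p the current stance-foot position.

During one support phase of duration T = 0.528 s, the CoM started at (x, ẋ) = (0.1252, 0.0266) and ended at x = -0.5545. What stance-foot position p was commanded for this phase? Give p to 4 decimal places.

p = 0.6238

ωT = 2.8858·0.528 = 1.523702; cosh(ωT) = 2.403544, sinh(ωT) = 2.185641
x(T) = p + (x₀−p)·cosh(ωT) + (ẋ₀/ω)·sinh(ωT) ⇒ p·(1 − cosh) = x(T) − x₀·cosh − (ẋ₀/ω)·sinh
numerator   = -0.5545 − (0.1252)·2.403544 − (0.0266/2.8858)·2.185641 = -0.875570
denominator = 1 − 2.403544 = -1.403544
p = -0.875570 / -1.403544 = 0.6238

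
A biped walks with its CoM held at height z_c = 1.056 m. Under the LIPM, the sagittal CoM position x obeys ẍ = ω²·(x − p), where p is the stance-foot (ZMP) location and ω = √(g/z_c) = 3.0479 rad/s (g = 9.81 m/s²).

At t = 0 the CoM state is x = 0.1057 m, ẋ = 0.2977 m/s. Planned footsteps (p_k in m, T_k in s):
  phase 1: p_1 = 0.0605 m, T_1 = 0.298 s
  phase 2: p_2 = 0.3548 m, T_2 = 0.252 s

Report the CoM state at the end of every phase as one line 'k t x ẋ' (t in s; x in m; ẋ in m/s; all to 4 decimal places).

1 0.2980 0.2271 0.5722
2 0.5500 0.3463 0.4202

phase 1: p=0.0605, T=0.298, ωT=0.908274, cosh=1.441629, sinh=1.038410; start (x,ẋ)=(0.105700, 0.297700) → end (x,ẋ)=(0.227087, 0.572230)
phase 2: p=0.3548, T=0.252, ωT=0.768071, cosh=1.309755, sinh=0.845848; start (x,ẋ)=(0.227087, 0.572230) → end (x,ẋ)=(0.346332, 0.420229)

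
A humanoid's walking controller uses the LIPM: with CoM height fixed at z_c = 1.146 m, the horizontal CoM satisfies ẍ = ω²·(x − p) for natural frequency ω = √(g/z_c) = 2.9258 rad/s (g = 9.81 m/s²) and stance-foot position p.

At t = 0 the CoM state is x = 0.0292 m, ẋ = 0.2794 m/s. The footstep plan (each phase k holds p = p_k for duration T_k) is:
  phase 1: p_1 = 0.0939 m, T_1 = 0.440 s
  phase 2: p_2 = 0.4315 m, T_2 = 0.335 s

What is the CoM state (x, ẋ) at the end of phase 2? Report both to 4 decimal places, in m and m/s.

x = 0.0587, ẋ = -0.6715

phase 1: p=0.0939, T=0.440, ωT=1.287352, cosh=1.949590, sinh=1.673589; start (x,ẋ)=(0.029200, 0.279400) → end (x,ẋ)=(0.127581, 0.227906)
phase 2: p=0.4315, T=0.335, ωT=0.980143, cosh=1.520047, sinh=1.144790; start (x,ẋ)=(0.127581, 0.227906) → end (x,ẋ)=(0.058703, -0.671525)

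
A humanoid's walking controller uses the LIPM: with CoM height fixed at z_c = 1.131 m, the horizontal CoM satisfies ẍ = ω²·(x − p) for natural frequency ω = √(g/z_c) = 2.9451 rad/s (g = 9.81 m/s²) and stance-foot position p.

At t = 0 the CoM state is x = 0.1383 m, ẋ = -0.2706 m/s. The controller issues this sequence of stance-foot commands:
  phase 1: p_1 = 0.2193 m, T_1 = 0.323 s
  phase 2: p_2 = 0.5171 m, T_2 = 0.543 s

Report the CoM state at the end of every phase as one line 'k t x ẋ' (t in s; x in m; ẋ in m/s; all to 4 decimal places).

phase 1: p=0.2193, T=0.323, ωT=0.951267, cosh=1.487620, sinh=1.101369; start (x,ẋ)=(0.138300, -0.270600) → end (x,ẋ)=(-0.002393, -0.665285)
phase 2: p=0.5171, T=0.543, ωT=1.599189, cosh=2.575539, sinh=2.373479; start (x,ẋ)=(-0.002393, -0.665285) → end (x,ẋ)=(-1.357032, -5.344790)

1 0.3230 -0.0024 -0.6653
2 0.8660 -1.3570 -5.3448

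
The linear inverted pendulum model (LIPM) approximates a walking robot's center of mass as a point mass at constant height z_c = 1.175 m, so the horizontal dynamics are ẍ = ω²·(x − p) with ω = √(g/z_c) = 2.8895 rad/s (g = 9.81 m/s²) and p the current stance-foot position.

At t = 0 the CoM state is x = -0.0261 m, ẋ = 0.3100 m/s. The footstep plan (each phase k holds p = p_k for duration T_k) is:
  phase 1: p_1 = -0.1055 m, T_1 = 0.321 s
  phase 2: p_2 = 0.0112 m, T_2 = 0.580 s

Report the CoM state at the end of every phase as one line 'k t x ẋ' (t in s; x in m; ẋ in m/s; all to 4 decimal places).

1 0.3210 0.1250 0.6978
2 0.9010 0.9485 2.7774

phase 1: p=-0.1055, T=0.321, ωT=0.927530, cosh=1.461893, sinh=1.066363; start (x,ẋ)=(-0.026100, 0.310000) → end (x,ẋ)=(0.124979, 0.697838)
phase 2: p=0.0112, T=0.580, ωT=1.675910, cosh=2.765397, sinh=2.578259; start (x,ẋ)=(0.124979, 0.697838) → end (x,ẋ)=(0.948515, 2.777440)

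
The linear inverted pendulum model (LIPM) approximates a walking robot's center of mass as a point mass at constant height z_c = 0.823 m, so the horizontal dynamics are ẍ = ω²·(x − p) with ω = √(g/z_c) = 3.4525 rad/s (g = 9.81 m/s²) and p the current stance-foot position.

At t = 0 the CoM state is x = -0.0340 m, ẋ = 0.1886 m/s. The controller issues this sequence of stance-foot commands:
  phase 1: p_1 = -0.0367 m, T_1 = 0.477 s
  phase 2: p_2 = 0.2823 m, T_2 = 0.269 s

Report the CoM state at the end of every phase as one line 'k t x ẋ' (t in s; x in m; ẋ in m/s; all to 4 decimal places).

phase 1: p=-0.0367, T=0.477, ωT=1.646842, cosh=2.691611, sinh=2.498954; start (x,ẋ)=(-0.034000, 0.188600) → end (x,ẋ)=(0.107078, 0.530932)
phase 2: p=0.2823, T=0.269, ωT=0.928723, cosh=1.463166, sinh=1.068108; start (x,ẋ)=(0.107078, 0.530932) → end (x,ẋ)=(0.190177, 0.130686)

1 0.4770 0.1071 0.5309
2 0.7460 0.1902 0.1307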